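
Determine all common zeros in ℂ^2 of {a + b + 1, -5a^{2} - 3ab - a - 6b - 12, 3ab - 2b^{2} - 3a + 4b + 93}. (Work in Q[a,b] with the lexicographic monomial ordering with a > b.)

{(3, -4)}

Compute a lex Gröbner basis by Buchberger's algorithm.
f_1 = a + b + 1, LT = a.
f_2 = -5a^{2} - 3ab - a - 6b - 12, LT = a^{2}.
f_3 = 3ab - 3a - 2b^{2} + 4b + 93, LT = ab.

S(f_1,f_2): lcm = a^{2}. S = \tfrac{2}{5}ab + \tfrac{4}{5}a - \tfrac{6}{5}b - \tfrac{12}{5}.
  leading term ab: subtract (\tfrac{2}{5}b)·f_1 from \tfrac{2}{5}ab + \tfrac{4}{5}a - \tfrac{6}{5}b - \tfrac{12}{5} → \tfrac{4}{5}a - \tfrac{2}{5}b^{2} - \tfrac{8}{5}b - \tfrac{12}{5}
  leading term a: subtract (\tfrac{4}{5})·f_1 from \tfrac{4}{5}a - \tfrac{2}{5}b^{2} - \tfrac{8}{5}b - \tfrac{12}{5} → -\tfrac{2}{5}b^{2} - \tfrac{12}{5}b - \tfrac{16}{5}
  leading term b^{2}: no divisor's leading term divides it; move -\tfrac{2}{5}b^{2} to the remainder.
  leading term b: no divisor's leading term divides it; move -\tfrac{12}{5}b to the remainder.
  leading term 1: no divisor's leading term divides it; move -\tfrac{16}{5} to the remainder.
  remainder -\tfrac{2}{5}b^{2} - \tfrac{12}{5}b - \tfrac{16}{5} ≠ 0; add h_4 = -\tfrac{2}{5}b^{2} - \tfrac{12}{5}b - \tfrac{16}{5} to the basis.

S(f_1,f_3): lcm = ab. S = a + \tfrac{5}{3}b^{2} - \tfrac{1}{3}b - 31.
  leading term a: subtract (1)·f_1 from a + \tfrac{5}{3}b^{2} - \tfrac{1}{3}b - 31 → \tfrac{5}{3}b^{2} - \tfrac{4}{3}b - 32
  leading term b^{2}: subtract (-\tfrac{25}{6})·h_4 from \tfrac{5}{3}b^{2} - \tfrac{4}{3}b - 32 → -\tfrac{34}{3}b - \tfrac{136}{3}
  leading term b: no divisor's leading term divides it; move -\tfrac{34}{3}b to the remainder.
  leading term 1: no divisor's leading term divides it; move -\tfrac{136}{3} to the remainder.
  remainder -\tfrac{34}{3}b - \tfrac{136}{3} ≠ 0; add h_5 = -\tfrac{34}{3}b - \tfrac{136}{3} to the basis.

The other S-polynomials (S(f_2,f_3), S(f_1,h_4), S(f_2,h_4), S(f_3,h_4), S(f_1,h_5), S(f_2,h_5), S(f_3,h_5), S(h_4,h_5)) all reduce to 0 modulo the current basis, so we have a Gröbner basis.
Inter-reduce: drop elements whose leading term is divisible by another's, tail-reduce, and make monic.
Reduced Gröbner basis: {a - 3, b + 4}.

The lex basis is triangular: the last element involves only b. Solving b + 4 = 0 gives b ∈ {-4}; substituting each value into the earlier elements determines the remaining variables.
  b = -4: the earlier basis element becomes a - 3 = 0, giving a = 3 — point (3, -4).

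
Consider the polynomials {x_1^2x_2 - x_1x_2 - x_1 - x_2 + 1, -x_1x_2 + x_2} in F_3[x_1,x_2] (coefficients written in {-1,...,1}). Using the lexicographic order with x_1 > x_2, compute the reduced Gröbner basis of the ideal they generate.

G = {x_1 + x_2 - 1, x_2^2}

f_1 = x_1^2x_2 - x_1x_2 - x_1 - x_2 + 1, LT = x_1^2x_2.
f_2 = -x_1x_2 + x_2, LT = x_1x_2.

S(f_1,f_2): lcm = x_1^2x_2. S = -x_1 - x_2 + 1.
  leading term x_1: no divisor's leading term divides it; move -x_1 to the remainder.
  leading term x_2: no divisor's leading term divides it; move -x_2 to the remainder.
  leading term 1: no divisor's leading term divides it; move 1 to the remainder.
  remainder -x_1 - x_2 + 1 ≠ 0; add g_3 = -x_1 - x_2 + 1 to the basis.

S(f_1,g_3): lcm = x_1^2x_2. S = -x_1x_2^2 - x_1 - x_2 + 1.
  leading term x_1x_2^2: subtract (x_2)·f_2 from -x_1x_2^2 - x_1 - x_2 + 1 → -x_1 - x_2^2 - x_2 + 1
  leading term x_1: subtract (1)·g_3 from -x_1 - x_2^2 - x_2 + 1 → -x_2^2
  leading term x_2^2: no divisor's leading term divides it; move -x_2^2 to the remainder.
  remainder -x_2^2 ≠ 0; add g_4 = -x_2^2 to the basis.

S(f_2,g_3): lcm = x_1x_2. S = -x_2^2.
  leading term x_2^2: subtract (1)·g_4 from -x_2^2 → 0
  remainder 0.

S(f_1,g_4): lcm = x_1^2x_2^2. S = -x_1x_2^2 - x_1x_2 - x_2^2 + x_2.
  leading term x_1x_2^2: subtract (x_2)·f_2 from -x_1x_2^2 - x_1x_2 - x_2^2 + x_2 → -x_1x_2 + x_2^2 + x_2
  leading term x_1x_2: subtract (1)·f_2 from -x_1x_2 + x_2^2 + x_2 → x_2^2
  leading term x_2^2: subtract (-1)·g_4 from x_2^2 → 0
  remainder 0.

S(f_2,g_4): lcm = x_1x_2^2. S = -x_2^2.
  leading term x_2^2: subtract (1)·g_4 from -x_2^2 → 0
  remainder 0.

S(g_3,g_4): leading monomials are coprime, so the S-polynomial reduces to 0 (Buchberger's first criterion).
Every S-polynomial of the final basis reduces to 0, so we have a Gröbner basis.
Inter-reduce: drop elements whose leading term is divisible by another's, tail-reduce, and make monic.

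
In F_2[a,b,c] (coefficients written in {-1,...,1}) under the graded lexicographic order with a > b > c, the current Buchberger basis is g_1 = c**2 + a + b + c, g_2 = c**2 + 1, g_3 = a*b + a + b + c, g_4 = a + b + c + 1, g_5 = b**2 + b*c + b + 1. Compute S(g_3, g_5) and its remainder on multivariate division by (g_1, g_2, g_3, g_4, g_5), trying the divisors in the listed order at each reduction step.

lcm(LM(g_3), LM(g_5)) = a*b**2.
S = (lcm/LT(g_3))·g_3 − (lcm/LT(g_5))·g_5 = a*b*c + b**2 + b*c + a.
Reduce S modulo (g_1, g_2, g_3, g_4, g_5) in that order:
  leading term a*b*c: subtract (c)·g_3 from a*b*c + b**2 + b*c + a → a*c + b**2 + c**2 + a
  leading term a*c: subtract (c)·g_4 from a*c + b**2 + c**2 + a → b**2 + b*c + a + c
  leading term b**2: subtract (1)·g_5 from b**2 + b*c + a + c → a + b + c + 1
  leading term a: subtract (1)·g_4 from a + b + c + 1 → 0
The remainder is 0, so this S-polynomial contributes no new basis element.
This is the inner loop of Buchberger's algorithm — each nonzero remainder becomes a new basis element.

S(g_3, g_5) = a*b*c + b**2 + b*c + a; remainder on division = 0.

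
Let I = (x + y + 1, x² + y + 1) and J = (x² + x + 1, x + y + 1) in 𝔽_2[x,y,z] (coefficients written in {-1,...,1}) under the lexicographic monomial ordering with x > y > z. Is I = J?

No, the ideals differ.

Since reduced Gröbner bases are canonical representatives of ideals under a given ordering, it suffices to compute and compare them.
Buchberger on the first generating set:
f_1 = x + y + 1, LT = x.
f_2 = x² + y + 1, LT = x².

S(f_1,f_2): lcm = x². S = xy + x + y + 1.
  reduce S modulo (f_1, f_2):
  remainder y² + y ≠ 0; add g_3 = y² + y to the basis.

The other S-polynomials (S(f_1,g_3), S(f_2,g_3)) all reduce to 0 modulo the current basis, so we have a Gröbner basis.
Inter-reduce: drop elements whose leading term is divisible by another's, tail-reduce, and make monic.
Reduced Gröbner basis: {x + y + 1, y² + y}.

Buchberger on the second generating set:
h_1 = x² + x + 1, LT = x².
h_2 = x + y + 1, LT = x.

S(h_1,h_2): lcm = x². S = xy + 1.
  reduce S modulo (h_1, h_2):
  remainder y² + y + 1 ≠ 0; add k_3 = y² + y + 1 to the basis.

The other S-polynomials (S(h_1,k_3), S(h_2,k_3)) all reduce to 0 modulo the current basis, so we have a Gröbner basis.
Inter-reduce: drop elements whose leading term is divisible by another's, tail-reduce, and make monic.
Reduced Gröbner basis: {x + y + 1, y² + y + 1}.

The bases are distinct; the ideals are different.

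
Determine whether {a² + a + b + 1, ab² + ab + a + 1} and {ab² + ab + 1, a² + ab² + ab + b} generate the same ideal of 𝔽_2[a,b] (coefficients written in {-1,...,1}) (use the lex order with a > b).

For a fixed monomial order, each ideal has a unique reduced Gröbner basis; comparing bases decides equality.
Buchberger on the first generating set:
f_1 = a² + a + b + 1, LT = a².
f_2 = ab² + ab + a + 1, LT = ab².

S(f_1,f_2): lcm = a²b². S = a²b + a² + ab² + a + b³ + b².
  leading term a²b: subtract (b)·f_1 from a²b + a² + ab² + a + b³ + b² → a² + ab² + ab + a + b³ + b
  leading term a²: subtract (1)·f_1 from a² + ab² + ab + a + b³ + b → ab² + ab + b³ + 1
  leading term ab²: subtract (1)·f_2 from ab² + ab + b³ + 1 → a + b³
  leading term a: no divisor's leading term divides it; move a to the remainder.
  leading term b³: no divisor's leading term divides it; move b³ to the remainder.
  remainder a + b³ ≠ 0; add g_3 = a + b³ to the basis.

S(f_2,g_3): lcm = ab². S = ab + a + b⁵ + 1.
  leading term ab: subtract (b)·g_3 from ab + a + b⁵ + 1 → a + b⁵ + b⁴ + 1
  leading term a: subtract (1)·g_3 from a + b⁵ + b⁴ + 1 → b⁵ + b⁴ + b³ + 1
  leading term b⁵: no divisor's leading term divides it; move b⁵ to the remainder.
  leading term b⁴: no divisor's leading term divides it; move b⁴ to the remainder.
  leading term b³: no divisor's leading term divides it; move b³ to the remainder.
  leading term 1: no divisor's leading term divides it; move 1 to the remainder.
  remainder b⁵ + b⁴ + b³ + 1 ≠ 0; add g_4 = b⁵ + b⁴ + b³ + 1 to the basis.

The other S-polynomials (S(f_1,g_3), S(f_1,g_4), S(f_2,g_4), S(g_3,g_4)) all reduce to 0 modulo the current basis, so we have a Gröbner basis.
Inter-reduce: drop elements whose leading term is divisible by another's, tail-reduce, and make monic.
Reduced Gröbner basis: {a + b³, b⁵ + b⁴ + b³ + 1}.

Buchberger on the second generating set:
h_1 = ab² + ab + 1, LT = ab².
h_2 = a² + ab² + ab + b, LT = a².

S(h_1,h_2): lcm = a²b². S = a²b + ab⁴ + ab³ + a + b³.
  leading term a²b: subtract (b)·h_2 from a²b + ab⁴ + ab³ + a + b³ → ab⁴ + ab² + a + b³ + b²
  leading term ab⁴: subtract (b²)·h_1 from ab⁴ + ab² + a + b³ + b² → ab³ + ab² + a + b³
  leading term ab³: subtract (b)·h_1 from ab³ + ab² + a + b³ → a + b³ + b
  leading term a: no divisor's leading term divides it; move a to the remainder.
  leading term b³: no divisor's leading term divides it; move b³ to the remainder.
  leading term b: no divisor's leading term divides it; move b to the remainder.
  remainder a + b³ + b ≠ 0; add k_3 = a + b³ + b to the basis.

S(h_1,k_3): lcm = ab². S = ab + b⁵ + b³ + 1.
  leading term ab: subtract (b)·k_3 from ab + b⁵ + b³ + 1 → b⁵ + b⁴ + b³ + b² + 1
  leading term b⁵: no divisor's leading term divides it; move b⁵ to the remainder.
  leading term b⁴: no divisor's leading term divides it; move b⁴ to the remainder.
  leading term b³: no divisor's leading term divides it; move b³ to the remainder.
  leading term b²: no divisor's leading term divides it; move b² to the remainder.
  leading term 1: no divisor's leading term divides it; move 1 to the remainder.
  remainder b⁵ + b⁴ + b³ + b² + 1 ≠ 0; add k_4 = b⁵ + b⁴ + b³ + b² + 1 to the basis.

The other S-polynomials (S(h_2,k_3), S(h_1,k_4), S(h_2,k_4), S(k_3,k_4)) all reduce to 0 modulo the current basis, so we have a Gröbner basis.
Inter-reduce: drop elements whose leading term is divisible by another's, tail-reduce, and make monic.
Reduced Gröbner basis: {a + b³ + b, b⁵ + b⁴ + b³ + b² + 1}.

These differ, so the ideals are not equal.
The same test decides containment: I ⊆ J iff every generator of I reduces to 0 modulo a Gröbner basis of J.

No, the ideals differ.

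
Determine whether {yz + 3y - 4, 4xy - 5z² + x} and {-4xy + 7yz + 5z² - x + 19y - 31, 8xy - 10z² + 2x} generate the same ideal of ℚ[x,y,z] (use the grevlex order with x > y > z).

No, the ideals differ.

Equality of ideals is decidable: compute both reduced Gröbner bases (unique for the ordering) and check whether they agree.
Buchberger on the first generating set:
f_1 = yz + 3y - 4, LT = yz.
f_2 = 4xy - 5z² + x, LT = xy.

S(f_1,f_2): lcm = xyz. S = 5/4z³ + 3xy - ¼xz - 4x.
  leading term z³: no divisor's leading term divides it; move 5/4z³ to the remainder.
  leading term xy: subtract (¾)·f_2 from 3xy - ¼xz - 4x → -¼xz + 15/4z² - 19/4x
  leading term xz: no divisor's leading term divides it; move -¼xz to the remainder.
  leading term z²: no divisor's leading term divides it; move 15/4z² to the remainder.
  leading term x: no divisor's leading term divides it; move -19/4x to the remainder.
  remainder 5/4z³ - ¼xz + 15/4z² - 19/4x ≠ 0; add g_3 = 5/4z³ - ¼xz + 15/4z² - 19/4x to the basis.

The other S-polynomials (S(f_1,g_3), S(f_2,g_3)) all reduce to 0 modulo the current basis, so we have a Gröbner basis.
Inter-reduce: drop elements whose leading term is divisible by another's, tail-reduce, and make monic.
Reduced Gröbner basis: {z³ - ⅕xz + 3z² - 19/5x, xy - 5/4z² + ¼x, yz + 3y - 4}.

Buchberger on the second generating set:
h_1 = -4xy + 7yz + 5z² - x + 19y - 31, LT = xy.
h_2 = 8xy - 10z² + 2x, LT = xy.

S(h_1,h_2): lcm = xy. S = -7/4yz - 19/4y + 31/4.
  leading term yz: no divisor's leading term divides it; move -7/4yz to the remainder.
  leading term y: no divisor's leading term divides it; move -19/4y to the remainder.
  leading term 1: no divisor's leading term divides it; move 31/4 to the remainder.
  remainder -7/4yz - 19/4y + 31/4 ≠ 0; add k_3 = -7/4yz - 19/4y + 31/4 to the basis.

S(h_1,k_3): lcm = xyz. S = -7/4yz² - 5/4z³ - 19/7xy + ¼xz - 19/4yz + 31/7x + 31/4z.
  leading term yz²: subtract (z)·k_3 from -7/4yz² - 5/4z³ - 19/7xy + ¼xz - 19/4yz + 31/7x + 31/4z → -5/4z³ - 19/7xy + ¼xz + 31/7x
  leading term z³: no divisor's leading term divides it; move -5/4z³ to the remainder.
  leading term xy: subtract (19/28)·h_1 from -19/7xy + ¼xz + 31/7x → ¼xz - 19/4yz - 95/28z² + 143/28x - 361/28y + 589/28
  leading term xz: no divisor's leading term divides it; move ¼xz to the remainder.
  leading term yz: subtract (19/7)·k_3 from -19/4yz - 95/28z² + 143/28x - 361/28y + 589/28 → -95/28z² + 143/28x
  leading term z²: no divisor's leading term divides it; move -95/28z² to the remainder.
  leading term x: no divisor's leading term divides it; move 143/28x to the remainder.
  remainder -5/4z³ + ¼xz - 95/28z² + 143/28x ≠ 0; add k_4 = -5/4z³ + ¼xz - 95/28z² + 143/28x to the basis.

The other S-polynomials (S(h_2,k_3), S(h_1,k_4), S(h_2,k_4), S(k_3,k_4)) all reduce to 0 modulo the current basis, so we have a Gröbner basis.
Inter-reduce: drop elements whose leading term is divisible by another's, tail-reduce, and make monic.
Reduced Gröbner basis: {z³ - ⅕xz + 19/7z² - 143/35x, xy - 5/4z² + ¼x, yz + 19/7y - 31/7}.

Since the reduced bases disagree, the two ideals are not the same.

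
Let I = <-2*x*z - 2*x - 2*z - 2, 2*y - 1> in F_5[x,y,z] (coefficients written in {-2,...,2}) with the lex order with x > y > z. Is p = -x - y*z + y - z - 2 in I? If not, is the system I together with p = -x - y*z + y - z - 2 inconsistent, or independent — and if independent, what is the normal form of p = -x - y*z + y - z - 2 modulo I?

First compute the reduced Gröbner basis of I by Buchberger's algorithm.
f_1 = -2*x*z - 2*x - 2*z - 2, LT = x*z.
f_2 = 2*y - 1, LT = y.

The S-polynomials (S(f_1,f_2)) all reduce to 0 modulo the current basis, so we have a Gröbner basis.
Inter-reduce: drop elements whose leading term is divisible by another's, tail-reduce, and make monic.
Reduced Gröbner basis: {x*z + x + z + 1, y + 2}.
Label its elements g_1 = x*z + x + z + 1, g_2 = y + 2.

Reduce p = -x - y*z + y - z - 2 modulo G:
  leading term x: no divisor's leading term divides it; move -x to the remainder.
  leading term y*z: subtract (-z)·g_2 from -y*z + y - z - 2 → y + z - 2
  leading term y: subtract (1)·g_2 from y + z - 2 → z + 1
  leading term z: no divisor's leading term divides it; move z to the remainder.
  leading term 1: no divisor's leading term divides it; move 1 to the remainder.
  normal form = -x + z + 1.
The normal form is nonzero, so p ∉ I. Since p minus its normal form lies in I, I + (p) = I + (r) where r = -x + z + 1; decide whether this ideal is the whole ring.
Run Buchberger on G together with r (pairs among the g_i already reduce to 0 since G is a Gröbner basis):
g_1 = x*z + x + z + 1, LT = x*z.
g_2 = y + 2, LT = y.
r = -x + z + 1, LT = x.

S(g_1,r): lcm = x*z. S = x + z**2 + 2*z + 1.
  reduce S modulo (g_1, g_2, r):
  remainder z**2 - 2*z + 2 ≠ 0; add m_4 = z**2 - 2*z + 2 to the basis.

The other S-polynomials (S(g_1,g_2), S(g_2,r), S(g_1,m_4), S(g_2,m_4), S(r,m_4)) all reduce to 0 modulo the current basis, so we have a Gröbner basis.
Inter-reduce: drop elements whose leading term is divisible by another's, tail-reduce, and make monic.
Reduced Gröbner basis: {x - z - 1, y + 2, z**2 - 2*z + 2}.
The reduced Gröbner basis of I + (p) is {x - z - 1, y + 2, z**2 - 2*z + 2} ≠ {1}, a proper ideal, so the enlarged system stays consistent: p is independent of I, with normal form -x + z + 1.

-x - y*z + y - z - 2 is independent of I; its normal form modulo I is -x + z + 1.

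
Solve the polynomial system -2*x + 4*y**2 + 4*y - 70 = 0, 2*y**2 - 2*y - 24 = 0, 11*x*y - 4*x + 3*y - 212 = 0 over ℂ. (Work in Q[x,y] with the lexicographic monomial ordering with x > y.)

{(5, 4)}

Compute a lex Gröbner basis by Buchberger's algorithm.
f_1 = -2*x + 4*y**2 + 4*y - 70, LT = x.
f_2 = 2*y**2 - 2*y - 24, LT = y**2.
f_3 = 11*x*y - 4*x + 3*y - 212, LT = x*y.

S(f_1,f_3): lcm = x*y. S = 4/11*x - 2*y**3 - 2*y**2 + 382/11*y + 212/11.
  reduce S modulo (f_1, f_2, f_3):
  remainder 90/11*y - 360/11 ≠ 0; add h_4 = 90/11*y - 360/11 to the basis.

The other S-polynomials (S(f_1,f_2), S(f_2,f_3), S(f_1,h_4), S(f_2,h_4), S(f_3,h_4)) all reduce to 0 modulo the current basis, so we have a Gröbner basis.
Inter-reduce: drop elements whose leading term is divisible by another's, tail-reduce, and make monic.
Reduced Gröbner basis: {x - 5, y - 4}.

A lex Gröbner basis eliminates variables successively. Here y - 4 depends only on y, with roots {4}; lifting each root through the earlier basis elements recovers the full solutions.
  y = 4: the earlier basis element becomes x - 5 = 0, giving x = 5 — point (5, 4).
This is the nonlinear analogue of row-reducing a linear system.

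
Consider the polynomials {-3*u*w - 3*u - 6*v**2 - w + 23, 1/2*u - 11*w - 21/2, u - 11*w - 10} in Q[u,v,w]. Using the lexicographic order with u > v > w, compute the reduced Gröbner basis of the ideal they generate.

f_1 = -3*u*w - 3*u - 6*v**2 - w + 23, LT = u*w.
f_2 = 1/2*u - 11*w - 21/2, LT = u.
f_3 = u - 11*w - 10, LT = u.

S(f_1,f_2): lcm = u*w. S = u + 2*v**2 + 22*w**2 + 64/3*w - 23/3.
  leading term u: subtract (2)·f_2 from u + 2*v**2 + 22*w**2 + 64/3*w - 23/3 → 2*v**2 + 22*w**2 + 130/3*w + 40/3
  leading term v**2: no divisor's leading term divides it; move 2*v**2 to the remainder.
  leading term w**2: no divisor's leading term divides it; move 22*w**2 to the remainder.
  leading term w: no divisor's leading term divides it; move 130/3*w to the remainder.
  leading term 1: no divisor's leading term divides it; move 40/3 to the remainder.
  remainder 2*v**2 + 22*w**2 + 130/3*w + 40/3 ≠ 0; add g_4 = 2*v**2 + 22*w**2 + 130/3*w + 40/3 to the basis.

S(f_1,f_3): lcm = u*w. S = u + 2*v**2 + 11*w**2 + 31/3*w - 23/3.
  leading term u: subtract (2)·f_2 from u + 2*v**2 + 11*w**2 + 31/3*w - 23/3 → 2*v**2 + 11*w**2 + 97/3*w + 40/3
  leading term v**2: subtract (1)·g_4 from 2*v**2 + 11*w**2 + 97/3*w + 40/3 → -11*w**2 - 11*w
  leading term w**2: no divisor's leading term divides it; move -11*w**2 to the remainder.
  leading term w: no divisor's leading term divides it; move -11*w to the remainder.
  remainder -11*w**2 - 11*w ≠ 0; add g_5 = -11*w**2 - 11*w to the basis.

S(f_2,f_3): lcm = u. S = -11*w - 11.
  leading term w: no divisor's leading term divides it; move -11*w to the remainder.
  leading term 1: no divisor's leading term divides it; move -11 to the remainder.
  remainder -11*w - 11 ≠ 0; add g_6 = -11*w - 11 to the basis.

S(f_1,g_4): leading monomials are coprime, so the S-polynomial reduces to 0 (Buchberger's first criterion).
S(f_2,g_4): leading monomials are coprime, so the S-polynomial reduces to 0 (Buchberger's first criterion).
S(f_3,g_4): leading monomials are coprime, so the S-polynomial reduces to 0 (Buchberger's first criterion).
S(f_1,g_5): lcm = u*w**2. S = 2*v**2*w + 1/3*w**2 - 23/3*w.
  leading term v**2*w: subtract (w)·g_4 from 2*v**2*w + 1/3*w**2 - 23/3*w → -22*w**3 - 43*w**2 - 21*w
  leading term w**3: subtract (2*w)·g_5 from -22*w**3 - 43*w**2 - 21*w → -21*w**2 - 21*w
  leading term w**2: subtract (21/11)·g_5 from -21*w**2 - 21*w → 0
  remainder 0.

S(f_2,g_5): leading monomials are coprime, so the S-polynomial reduces to 0 (Buchberger's first criterion).
S(f_3,g_5): leading monomials are coprime, so the S-polynomial reduces to 0 (Buchberger's first criterion).
S(g_4,g_5): leading monomials are coprime, so the S-polynomial reduces to 0 (Buchberger's first criterion).
S(f_1,g_6): lcm = u*w. S = 2*v**2 + 1/3*w - 23/3.
  leading term v**2: subtract (1)·g_4 from 2*v**2 + 1/3*w - 23/3 → -22*w**2 - 43*w - 21
  leading term w**2: subtract (2)·g_5 from -22*w**2 - 43*w - 21 → -21*w - 21
  leading term w: subtract (21/11)·g_6 from -21*w - 21 → 0
  remainder 0.

S(f_2,g_6): leading monomials are coprime, so the S-polynomial reduces to 0 (Buchberger's first criterion).
S(f_3,g_6): leading monomials are coprime, so the S-polynomial reduces to 0 (Buchberger's first criterion).
S(g_4,g_6): leading monomials are coprime, so the S-polynomial reduces to 0 (Buchberger's first criterion).
S(g_5,g_6): lcm = w**2. S = 0.
  remainder 0.

Every S-polynomial of the final basis reduces to 0, so we have a Gröbner basis.
Inter-reduce: drop elements whose leading term is divisible by another's, tail-reduce, and make monic.

G = {u + 1, v**2 - 4, w + 1}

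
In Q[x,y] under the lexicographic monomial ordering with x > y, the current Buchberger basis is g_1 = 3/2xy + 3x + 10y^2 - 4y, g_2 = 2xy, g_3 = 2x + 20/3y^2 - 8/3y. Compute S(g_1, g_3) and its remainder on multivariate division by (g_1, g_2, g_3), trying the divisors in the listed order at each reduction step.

lcm(LM(g_1), LM(g_3)) = xy.
S = (lcm/LT(g_1))·g_1 − (lcm/LT(g_3))·g_3 = 2x - 10/3y^3 + 8y^2 - 8/3y.
Reduce S modulo (g_1, g_2, g_3) in that order:
  leading term x: subtract (1)·g_3 from 2x - 10/3y^3 + 8y^2 - 8/3y → -10/3y^3 + 4/3y^2
  leading term y^3: no divisor's leading term divides it; move -10/3y^3 to the remainder.
  leading term y^2: no divisor's leading term divides it; move 4/3y^2 to the remainder.
The remainder -10/3y^3 + 4/3y^2 is nonzero, so it would be added as the next basis element.

S(g_1, g_3) = 2x - 10/3y^3 + 8y^2 - 8/3y; remainder on division = -10/3y^3 + 4/3y^2.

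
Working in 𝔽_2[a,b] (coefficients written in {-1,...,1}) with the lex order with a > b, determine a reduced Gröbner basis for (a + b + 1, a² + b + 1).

G = {a + b + 1, b² + b}

f_1 = a + b + 1, LT = a.
f_2 = a² + b + 1, LT = a².

S(f_1,f_2): lcm = a². S = ab + a + b + 1.
  leading term ab: subtract (b)·f_1 from ab + a + b + 1 → a + b² + 1
  leading term a: subtract (1)·f_1 from a + b² + 1 → b² + b
  leading term b²: no divisor's leading term divides it; move b² to the remainder.
  leading term b: no divisor's leading term divides it; move b to the remainder.
  remainder b² + b ≠ 0; add g_3 = b² + b to the basis.

The other S-polynomials (S(f_1,g_3), S(f_2,g_3)) all reduce to 0 modulo the current basis, so we have a Gröbner basis.
Inter-reduce: drop elements whose leading term is divisible by another's, tail-reduce, and make monic.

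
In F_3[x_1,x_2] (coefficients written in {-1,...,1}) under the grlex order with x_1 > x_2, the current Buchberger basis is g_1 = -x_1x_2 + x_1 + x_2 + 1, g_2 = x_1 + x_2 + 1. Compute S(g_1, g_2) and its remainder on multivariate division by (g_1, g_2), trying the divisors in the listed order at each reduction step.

S(g_1, g_2) = -x_2^2 - x_1 + x_2 - 1; remainder on division = -x_2^2 - x_2.

lcm(LM(g_1), LM(g_2)) = x_1x_2.
S = (lcm/LT(g_1))·g_1 − (lcm/LT(g_2))·g_2 = -x_2^2 - x_1 + x_2 - 1.
Reduce S modulo (g_1, g_2) in that order:
  leading term x_2^2: no divisor's leading term divides it; move -x_2^2 to the remainder.
  leading term x_1: subtract (-1)·g_2 from -x_1 + x_2 - 1 → -x_2
  leading term x_2: no divisor's leading term divides it; move -x_2 to the remainder.
The remainder -x_2^2 - x_2 is nonzero, so it would be added as the next basis element.
This is the inner loop of Buchberger's algorithm — each nonzero remainder becomes a new basis element.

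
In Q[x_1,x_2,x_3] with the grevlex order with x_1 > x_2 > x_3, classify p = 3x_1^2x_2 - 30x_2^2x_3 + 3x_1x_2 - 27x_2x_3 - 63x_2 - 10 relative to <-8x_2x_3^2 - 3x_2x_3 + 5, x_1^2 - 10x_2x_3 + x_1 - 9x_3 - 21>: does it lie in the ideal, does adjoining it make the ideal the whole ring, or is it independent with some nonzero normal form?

First compute the reduced Gröbner basis of I by Buchberger's algorithm.
f_1 = -8x_2x_3^2 - 3x_2x_3 + 5, LT = x_2x_3^2.
f_2 = x_1^2 - 10x_2x_3 + x_1 - 9x_3 - 21, LT = x_1^2.

The S-polynomials (S(f_1,f_2)) all reduce to 0 modulo the current basis, so we have a Gröbner basis.
Inter-reduce: drop elements whose leading term is divisible by another's, tail-reduce, and make monic.
Reduced Gröbner basis: {x_2x_3^2 + 3/8x_2x_3 - 5/8, x_1^2 - 10x_2x_3 + x_1 - 9x_3 - 21}.
Label its elements g_1 = x_2x_3^2 + 3/8x_2x_3 - 5/8, g_2 = x_1^2 - 10x_2x_3 + x_1 - 9x_3 - 21.

Reduce p = 3x_1^2x_2 - 30x_2^2x_3 + 3x_1x_2 - 27x_2x_3 - 63x_2 - 10 modulo G:
  leading term x_1^2x_2: subtract (3x_2)·g_2 from 3x_1^2x_2 - 30x_2^2x_3 + 3x_1x_2 - 27x_2x_3 - 63x_2 - 10 → -10
  leading term 1: no divisor's leading term divides it; move -10 to the remainder.
  normal form = -10.
The normal form is nonzero, so p ∉ I. Since p minus its normal form lies in I, I + (p) = I + (r) where r = -10; decide whether this ideal is the whole ring.
Here r = -10 is a nonzero constant, hence a unit: 1 ∈ I + (p), the Gröbner basis of I + (p) is {1}, and the enlarged system has no common solution — adjoining p is inconsistent.

Adjoining 3x_1^2x_2 - 30x_2^2x_3 + 3x_1x_2 - 27x_2x_3 - 63x_2 - 10 makes the ideal the whole ring: the system is inconsistent.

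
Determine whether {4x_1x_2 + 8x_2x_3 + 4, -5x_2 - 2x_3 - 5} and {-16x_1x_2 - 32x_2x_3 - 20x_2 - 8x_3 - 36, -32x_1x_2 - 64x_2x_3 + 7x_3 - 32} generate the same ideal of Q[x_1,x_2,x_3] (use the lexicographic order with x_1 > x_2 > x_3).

No, the ideals differ.

Equality of ideals is decidable: compute both reduced Gröbner bases (unique for the ordering) and check whether they agree.
Buchberger on the first generating set:
f_1 = 4x_1x_2 + 8x_2x_3 + 4, LT = x_1x_2.
f_2 = -5x_2 - 2x_3 - 5, LT = x_2.

S(f_1,f_2): lcm = x_1x_2. S = -2/5x_1x_3 - x_1 + 2x_2x_3 + 1.
  leading term x_1x_3: no divisor's leading term divides it; move -2/5x_1x_3 to the remainder.
  leading term x_1: no divisor's leading term divides it; move -x_1 to the remainder.
  leading term x_2x_3: subtract (-2/5x_3)·f_2 from 2x_2x_3 + 1 → -4/5x_3^2 - 2x_3 + 1
  leading term x_3^2: no divisor's leading term divides it; move -4/5x_3^2 to the remainder.
  leading term x_3: no divisor's leading term divides it; move -2x_3 to the remainder.
  leading term 1: no divisor's leading term divides it; move 1 to the remainder.
  remainder -2/5x_1x_3 - x_1 - 4/5x_3^2 - 2x_3 + 1 ≠ 0; add g_3 = -2/5x_1x_3 - x_1 - 4/5x_3^2 - 2x_3 + 1 to the basis.

The other S-polynomials (S(f_1,g_3), S(f_2,g_3)) all reduce to 0 modulo the current basis, so we have a Gröbner basis.
Inter-reduce: drop elements whose leading term is divisible by another's, tail-reduce, and make monic.
Reduced Gröbner basis: {x_1x_3 + 5/2x_1 + 2x_3^2 + 5x_3 - 5/2, x_2 + 2/5x_3 + 1}.

Buchberger on the second generating set:
h_1 = -16x_1x_2 - 32x_2x_3 - 20x_2 - 8x_3 - 36, LT = x_1x_2.
h_2 = -32x_1x_2 - 64x_2x_3 + 7x_3 - 32, LT = x_1x_2.

S(h_1,h_2): lcm = x_1x_2. S = 5/4x_2 + 23/32x_3 + 5/4.
  leading term x_2: no divisor's leading term divides it; move 5/4x_2 to the remainder.
  leading term x_3: no divisor's leading term divides it; move 23/32x_3 to the remainder.
  leading term 1: no divisor's leading term divides it; move 5/4 to the remainder.
  remainder 5/4x_2 + 23/32x_3 + 5/4 ≠ 0; add k_3 = 5/4x_2 + 23/32x_3 + 5/4 to the basis.

S(h_1,k_3): lcm = x_1x_2. S = -23/40x_1x_3 - x_1 + 2x_2x_3 + 5/4x_2 + 1/2x_3 + 9/4.
  leading term x_1x_3: no divisor's leading term divides it; move -23/40x_1x_3 to the remainder.
  leading term x_1: no divisor's leading term divides it; move -x_1 to the remainder.
  leading term x_2x_3: subtract (8/5x_3)·k_3 from 2x_2x_3 + 5/4x_2 + 1/2x_3 + 9/4 → 5/4x_2 - 23/20x_3^2 - 3/2x_3 + 9/4
  leading term x_2: subtract (1)·k_3 from 5/4x_2 - 23/20x_3^2 - 3/2x_3 + 9/4 → -23/20x_3^2 - 71/32x_3 + 1
  leading term x_3^2: no divisor's leading term divides it; move -23/20x_3^2 to the remainder.
  leading term x_3: no divisor's leading term divides it; move -71/32x_3 to the remainder.
  leading term 1: no divisor's leading term divides it; move 1 to the remainder.
  remainder -23/40x_1x_3 - x_1 - 23/20x_3^2 - 71/32x_3 + 1 ≠ 0; add k_4 = -23/40x_1x_3 - x_1 - 23/20x_3^2 - 71/32x_3 + 1 to the basis.

The other S-polynomials (S(h_2,k_3), S(h_1,k_4), S(h_2,k_4), S(k_3,k_4)) all reduce to 0 modulo the current basis, so we have a Gröbner basis.
Inter-reduce: drop elements whose leading term is divisible by another's, tail-reduce, and make monic.
Reduced Gröbner basis: {x_1x_3 + 40/23x_1 + 2x_3^2 + 355/92x_3 - 40/23, x_2 + 23/40x_3 + 1}.

These differ, so the ideals are not equal.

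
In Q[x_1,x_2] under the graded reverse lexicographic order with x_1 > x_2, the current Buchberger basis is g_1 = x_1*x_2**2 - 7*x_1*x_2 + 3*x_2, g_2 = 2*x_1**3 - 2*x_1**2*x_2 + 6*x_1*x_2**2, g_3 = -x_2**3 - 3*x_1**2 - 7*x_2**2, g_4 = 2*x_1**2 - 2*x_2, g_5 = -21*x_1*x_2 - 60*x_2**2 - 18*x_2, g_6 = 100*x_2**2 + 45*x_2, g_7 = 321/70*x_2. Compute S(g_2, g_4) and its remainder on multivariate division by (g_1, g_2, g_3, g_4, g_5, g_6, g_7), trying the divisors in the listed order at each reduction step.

S(g_2, g_4) = -x_1**2*x_2 + 3*x_1*x_2**2 + x_1*x_2; remainder on division = 0.

lcm(LM(g_2), LM(g_4)) = x_1**3.
S = (lcm/LT(g_2))·g_2 − (lcm/LT(g_4))·g_4 = -x_1**2*x_2 + 3*x_1*x_2**2 + x_1*x_2.
Reduce S modulo (g_1, g_2, g_3, g_4, g_5, g_6, g_7) in that order:
  leading term x_1**2*x_2: subtract (-1/2*x_2)·g_4 from -x_1**2*x_2 + 3*x_1*x_2**2 + x_1*x_2 → 3*x_1*x_2**2 + x_1*x_2 - x_2**2
  leading term x_1*x_2**2: subtract (3)·g_1 from 3*x_1*x_2**2 + x_1*x_2 - x_2**2 → 22*x_1*x_2 - x_2**2 - 9*x_2
  leading term x_1*x_2: subtract (-22/21)·g_5 from 22*x_1*x_2 - x_2**2 - 9*x_2 → -447/7*x_2**2 - 195/7*x_2
  leading term x_2**2: subtract (-447/700)·g_6 from -447/7*x_2**2 - 195/7*x_2 → 123/140*x_2
  leading term x_2: subtract (41/214)·g_7 from 123/140*x_2 → 0
The remainder is 0, so this S-polynomial contributes no new basis element.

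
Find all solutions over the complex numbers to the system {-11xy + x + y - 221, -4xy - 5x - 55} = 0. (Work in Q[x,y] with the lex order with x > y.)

Compute a lex Gröbner basis by Buchberger's algorithm.
f_1 = -11xy + x + y - 221, LT = xy.
f_2 = -4xy - 5x - 55, LT = xy.

S(f_1,f_2): lcm = xy. S = -59/44x - 1/11y + 279/44.
  leading term x: no divisor's leading term divides it; move -59/44x to the remainder.
  leading term y: no divisor's leading term divides it; move -1/11y to the remainder.
  leading term 1: no divisor's leading term divides it; move 279/44 to the remainder.
  remainder -59/44x - 1/11y + 279/44 ≠ 0; add h_3 = -59/44x - 1/11y + 279/44 to the basis.

S(f_1,h_3): lcm = xy. S = -1/11x - 4/59y^2 + 3010/649y + 221/11.
  leading term x: subtract (4/59)·h_3 from -1/11x - 4/59y^2 + 3010/649y + 221/11 → -4/59y^2 + 274/59y + 1160/59
  leading term y^2: no divisor's leading term divides it; move -4/59y^2 to the remainder.
  leading term y: no divisor's leading term divides it; move 274/59y to the remainder.
  leading term 1: no divisor's leading term divides it; move 1160/59 to the remainder.
  remainder -4/59y^2 + 274/59y + 1160/59 ≠ 0; add h_4 = -4/59y^2 + 274/59y + 1160/59 to the basis.

The other S-polynomials (S(f_2,h_3), S(f_1,h_4), S(f_2,h_4), S(h_3,h_4)) all reduce to 0 modulo the current basis, so we have a Gröbner basis.
Inter-reduce: drop elements whose leading term is divisible by another's, tail-reduce, and make monic.
Reduced Gröbner basis: {x + 4/59y - 279/59, y^2 - 137/2y - 290}.

Elimination: the polynomial y^2 - 137/2y - 290 lies in the elimination ideal for y, so y ∈ {-4, 145/2}. For each such y, the remaining basis elements (now univariate) give the rest of the solution.
  y = -4: the earlier basis element becomes x - 5 = 0, giving x = 5 — point (5, -4).
  y = 145/2: the earlier basis element becomes x + 11/59 = 0, giving x = -11/59 — point (-11/59, 145/2).
Each listed point satisfies every original equation (direct substitution).

{(5, -4), (-11/59, 145/2)}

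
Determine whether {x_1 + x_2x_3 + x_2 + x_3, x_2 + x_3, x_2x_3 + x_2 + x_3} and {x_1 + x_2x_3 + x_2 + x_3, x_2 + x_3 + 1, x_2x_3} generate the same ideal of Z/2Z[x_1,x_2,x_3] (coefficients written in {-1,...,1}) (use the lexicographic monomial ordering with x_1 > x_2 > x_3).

For a fixed monomial order, each ideal has a unique reduced Gröbner basis; comparing bases decides equality.
Buchberger on the first generating set:
f_1 = x_1 + x_2x_3 + x_2 + x_3, LT = x_1.
f_2 = x_2 + x_3, LT = x_2.
f_3 = x_2x_3 + x_2 + x_3, LT = x_2x_3.

S(f_2,f_3): lcm = x_2x_3. S = x_2 + x_3^2 + x_3.
  reduce S modulo (f_1, f_2, f_3):
  remainder x_3^2 ≠ 0; add g_4 = x_3^2 to the basis.

The other S-polynomials (S(f_1,f_2), S(f_1,f_3), S(f_1,g_4), S(f_2,g_4), S(f_3,g_4)) all reduce to 0 modulo the current basis, so we have a Gröbner basis.
Inter-reduce: drop elements whose leading term is divisible by another's, tail-reduce, and make monic.
Reduced Gröbner basis: {x_1, x_2 + x_3, x_3^2}.

Buchberger on the second generating set:
h_1 = x_1 + x_2x_3 + x_2 + x_3, LT = x_1.
h_2 = x_2 + x_3 + 1, LT = x_2.
h_3 = x_2x_3, LT = x_2x_3.

S(h_2,h_3): lcm = x_2x_3. S = x_3^2 + x_3.
  reduce S modulo (h_1, h_2, h_3):
  remainder x_3^2 + x_3 ≠ 0; add k_4 = x_3^2 + x_3 to the basis.

The other S-polynomials (S(h_1,h_2), S(h_1,h_3), S(h_1,k_4), S(h_2,k_4), S(h_3,k_4)) all reduce to 0 modulo the current basis, so we have a Gröbner basis.
Inter-reduce: drop elements whose leading term is divisible by another's, tail-reduce, and make monic.
Reduced Gröbner basis: {x_1 + 1, x_2 + x_3 + 1, x_3^2 + x_3}.

Since the reduced bases disagree, the two ideals are not the same.

No, the ideals differ.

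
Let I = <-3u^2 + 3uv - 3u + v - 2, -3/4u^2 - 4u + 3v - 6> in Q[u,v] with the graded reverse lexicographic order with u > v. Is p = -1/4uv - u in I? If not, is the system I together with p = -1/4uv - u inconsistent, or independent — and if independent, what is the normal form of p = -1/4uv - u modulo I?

-1/4uv - u is independent of I; its normal form modulo I is 1/12u - 11/12v + 11/6.

First compute the reduced Gröbner basis of I by Buchberger's algorithm.
f_1 = -3u^2 + 3uv - 3u + v - 2, LT = u^2.
f_2 = -3/4u^2 - 4u + 3v - 6, LT = u^2.

S(f_1,f_2): lcm = u^2. S = -uv - 13/3u + 11/3v - 22/3.
  leading term uv: no divisor's leading term divides it; move -uv to the remainder.
  leading term u: no divisor's leading term divides it; move -13/3u to the remainder.
  leading term v: no divisor's leading term divides it; move 11/3v to the remainder.
  leading term 1: no divisor's leading term divides it; move -22/3 to the remainder.
  remainder -uv - 13/3u + 11/3v - 22/3 ≠ 0; add h_3 = -uv - 13/3u + 11/3v - 22/3 to the basis.

S(f_1,h_3): lcm = u^2v. S = -uv^2 - 13/3u^2 + 14/3uv - 1/3v^2 - 22/3u + 2/3v.
  leading term uv^2: subtract (v)·h_3 from -uv^2 - 13/3u^2 + 14/3uv - 1/3v^2 - 22/3u + 2/3v → -13/3u^2 + 9uv - 4v^2 - 22/3u + 8v
  leading term u^2: subtract (13/9)·f_1 from -13/3u^2 + 9uv - 4v^2 - 22/3u + 8v → 14/3uv - 4v^2 - 3u + 59/9v + 26/9
  leading term uv: subtract (-14/3)·h_3 from 14/3uv - 4v^2 - 3u + 59/9v + 26/9 → -4v^2 - 209/9u + 71/3v - 94/3
  leading term v^2: no divisor's leading term divides it; move -4v^2 to the remainder.
  leading term u: no divisor's leading term divides it; move -209/9u to the remainder.
  leading term v: no divisor's leading term divides it; move 71/3v to the remainder.
  leading term 1: no divisor's leading term divides it; move -94/3 to the remainder.
  remainder -4v^2 - 209/9u + 71/3v - 94/3 ≠ 0; add h_4 = -4v^2 - 209/9u + 71/3v - 94/3 to the basis.

S(f_2,h_3): lcm = u^2v. S = -13/3u^2 + 9uv - 4v^2 - 22/3u + 8v.
  leading term u^2: subtract (13/9)·f_1 from -13/3u^2 + 9uv - 4v^2 - 22/3u + 8v → 14/3uv - 4v^2 - 3u + 59/9v + 26/9
  leading term uv: subtract (-14/3)·h_3 from 14/3uv - 4v^2 - 3u + 59/9v + 26/9 → -4v^2 - 209/9u + 71/3v - 94/3
  leading term v^2: subtract (1)·h_4 from -4v^2 - 209/9u + 71/3v - 94/3 → 0
  remainder 0.

S(f_1,h_4): leading monomials are coprime, so the S-polynomial reduces to 0 (Buchberger's first criterion).
S(f_2,h_4): leading monomials are coprime, so the S-polynomial reduces to 0 (Buchberger's first criterion).
S(h_3,h_4): lcm = uv^2. S = -209/36u^2 + 41/4uv - 11/3v^2 - 47/6u + 22/3v.
  leading term u^2: subtract (209/108)·f_1 from -209/36u^2 + 41/4uv - 11/3v^2 - 47/6u + 22/3v → 40/9uv - 11/3v^2 - 73/36u + 583/108v + 209/54
  leading term uv: subtract (-40/9)·h_3 from 40/9uv - 11/3v^2 - 73/36u + 583/108v + 209/54 → -11/3v^2 - 2299/108u + 781/36v - 517/18
  leading term v^2: subtract (11/12)·h_4 from -11/3v^2 - 2299/108u + 781/36v - 517/18 → 0
  remainder 0.

Every S-polynomial of the final basis reduces to 0, so we have a Gröbner basis.
Inter-reduce: drop elements whose leading term is divisible by another's, tail-reduce, and make monic.
Reduced Gröbner basis: {u^2 + 16/3u - 4v + 8, uv + 13/3u - 11/3v + 22/3, v^2 + 209/36u - 71/12v + 47/6}.
Label its elements g_1 = u^2 + 16/3u - 4v + 8, g_2 = uv + 13/3u - 11/3v + 22/3, g_3 = v^2 + 209/36u - 71/12v + 47/6.

Reduce p = -1/4uv - u modulo G:
  leading term uv: subtract (-1/4)·g_2 from -1/4uv - u → 1/12u - 11/12v + 11/6
  leading term u: no divisor's leading term divides it; move 1/12u to the remainder.
  leading term v: no divisor's leading term divides it; move -11/12v to the remainder.
  leading term 1: no divisor's leading term divides it; move 11/6 to the remainder.
  normal form = 1/12u - 11/12v + 11/6.
The normal form is nonzero, so p ∉ I. Since p minus its normal form lies in I, I + (p) = I + (r) where r = 1/12u - 11/12v + 11/6; decide whether this ideal is the whole ring.
Run Buchberger on G together with r (pairs among the g_i already reduce to 0 since G is a Gröbner basis):
g_1 = u^2 + 16/3u - 4v + 8, LT = u^2.
g_2 = uv + 13/3u - 11/3v + 22/3, LT = uv.
g_3 = v^2 + 209/36u - 71/12v + 47/6, LT = v^2.
r = 1/12u - 11/12v + 11/6, LT = u.

S(g_1,g_2): lcm = u^2v. S = -13/3u^2 + 9uv - 4v^2 - 22/3u + 8v.
  leading term u^2: subtract (-13/3)·g_1 from -13/3u^2 + 9uv - 4v^2 - 22/3u + 8v → 9uv - 4v^2 + 142/9u - 28/3v + 104/3
  leading term uv: subtract (9)·g_2 from 9uv - 4v^2 + 142/9u - 28/3v + 104/3 → -4v^2 - 209/9u + 71/3v - 94/3
  leading term v^2: subtract (-4)·g_3 from -4v^2 - 209/9u + 71/3v - 94/3 → 0
  remainder 0.

S(g_1,g_3): leading monomials are coprime, so the S-polynomial reduces to 0 (Buchberger's first criterion).
S(g_1,r): lcm = u^2. S = 11uv - 50/3u - 4v + 8.
  leading term uv: subtract (11)·g_2 from 11uv - 50/3u - 4v + 8 → -193/3u + 109/3v - 218/3
  leading term u: subtract (-772)·r from -193/3u + 109/3v - 218/3 → -2014/3v + 4028/3
  leading term v: no divisor's leading term divides it; move -2014/3v to the remainder.
  leading term 1: no divisor's leading term divides it; move 4028/3 to the remainder.
  remainder -2014/3v + 4028/3 ≠ 0; add m_5 = -2014/3v + 4028/3 to the basis.

S(g_2,g_3): lcm = uv^2. S = -209/36u^2 + 41/4uv - 11/3v^2 - 47/6u + 22/3v.
  leading term u^2: subtract (-209/36)·g_1 from -209/36u^2 + 41/4uv - 11/3v^2 - 47/6u + 22/3v → 41/4uv - 11/3v^2 + 1249/54u - 143/9v + 418/9
  leading term uv: subtract (41/4)·g_2 from 41/4uv - 11/3v^2 + 1249/54u - 143/9v + 418/9 → -11/3v^2 - 2299/108u + 781/36v - 517/18
  leading term v^2: subtract (-11/3)·g_3 from -11/3v^2 - 2299/108u + 781/36v - 517/18 → 0
  remainder 0.

S(g_2,r): lcm = uv. S = 11v^2 + 13/3u - 77/3v + 22/3.
  leading term v^2: subtract (11)·g_3 from 11v^2 + 13/3u - 77/3v + 22/3 → -2143/36u + 473/12v - 473/6
  leading term u: subtract (-2143/3)·r from -2143/36u + 473/12v - 473/6 → -11077/18v + 11077/9
  leading term v: subtract (11/12)·m_5 from -11077/18v + 11077/9 → 0
  remainder 0.

S(g_3,r): leading monomials are coprime, so the S-polynomial reduces to 0 (Buchberger's first criterion).
S(g_1,m_5): leading monomials are coprime, so the S-polynomial reduces to 0 (Buchberger's first criterion).
S(g_2,m_5): lcm = uv. S = 19/3u - 11/3v + 22/3.
  leading term u: subtract (76)·r from 19/3u - 11/3v + 22/3 → 66v - 132
  leading term v: subtract (-99/1007)·m_5 from 66v - 132 → 0
  remainder 0.

S(g_3,m_5): lcm = v^2. S = 209/36u - 47/12v + 47/6.
  leading term u: subtract (209/3)·r from 209/36u - 47/12v + 47/6 → 1079/18v - 1079/9
  leading term v: subtract (-1079/12084)·m_5 from 1079/18v - 1079/9 → 0
  remainder 0.

S(r,m_5): leading monomials are coprime, so the S-polynomial reduces to 0 (Buchberger's first criterion).
Every S-polynomial of the final basis reduces to 0, so we have a Gröbner basis.
Inter-reduce: drop elements whose leading term is divisible by another's, tail-reduce, and make monic.
Reduced Gröbner basis: {u, v - 2}.
The reduced Gröbner basis of I + (p) is {u, v - 2} ≠ {1}, a proper ideal, so the enlarged system stays consistent: p is independent of I, with normal form 1/12u - 11/12v + 11/6.

The remainder on division by a Gröbner basis is unique — it is the normal form.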